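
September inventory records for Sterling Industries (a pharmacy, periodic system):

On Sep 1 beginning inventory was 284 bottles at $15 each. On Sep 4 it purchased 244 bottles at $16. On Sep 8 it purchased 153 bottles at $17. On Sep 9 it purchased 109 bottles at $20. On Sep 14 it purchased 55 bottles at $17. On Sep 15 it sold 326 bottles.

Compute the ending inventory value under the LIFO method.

Sep 15, 326 sold [LIFO — newest first]: 55 @ $17 + 109 @ $20 + 153 @ $17 + 9 @ $16 = $5,860
Ending inventory: 284 @ $15 + 235 @ $16 = $8,020

Ending inventory = $8,020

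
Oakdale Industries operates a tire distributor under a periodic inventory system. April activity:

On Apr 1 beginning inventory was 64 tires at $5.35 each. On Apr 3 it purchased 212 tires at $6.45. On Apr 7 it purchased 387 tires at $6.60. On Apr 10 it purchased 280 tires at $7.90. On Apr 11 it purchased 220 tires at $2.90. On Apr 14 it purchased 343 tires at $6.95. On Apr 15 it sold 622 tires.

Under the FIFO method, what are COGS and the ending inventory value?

Apr 15, 622 sold [FIFO — oldest first]: 64 @ $5.35 + 212 @ $6.45 + 346 @ $6.60 = $3,993.40
Ending inventory: 41 @ $6.60 + 280 @ $7.90 + 220 @ $2.90 + 343 @ $6.95 = $5,504.45

COGS = $3,993.40; ending inventory = $5,504.45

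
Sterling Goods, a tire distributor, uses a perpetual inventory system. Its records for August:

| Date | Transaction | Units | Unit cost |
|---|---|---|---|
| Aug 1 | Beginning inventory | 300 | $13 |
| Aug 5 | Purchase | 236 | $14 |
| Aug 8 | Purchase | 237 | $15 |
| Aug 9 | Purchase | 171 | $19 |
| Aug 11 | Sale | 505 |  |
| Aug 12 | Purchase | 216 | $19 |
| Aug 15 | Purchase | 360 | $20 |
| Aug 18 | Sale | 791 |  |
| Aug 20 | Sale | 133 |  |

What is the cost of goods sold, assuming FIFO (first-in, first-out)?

COGS = $23,492

Aug 11, 505 sold [FIFO — oldest first]: 300 @ $13 + 205 @ $14 = $6,770
Aug 18, 791 sold [FIFO — oldest first]: 31 @ $14 + 237 @ $15 + 171 @ $19 + 216 @ $19 + 136 @ $20 = $14,062
Aug 20, 133 sold [FIFO — oldest first]: 133 @ $20 = $2,660
Total COGS = $6,770 + $14,062 + $2,660 = $23,492
Ending inventory: 91 @ $20 = $1,820
Check: goods available $25,312 = COGS $23,492 + ending $1,820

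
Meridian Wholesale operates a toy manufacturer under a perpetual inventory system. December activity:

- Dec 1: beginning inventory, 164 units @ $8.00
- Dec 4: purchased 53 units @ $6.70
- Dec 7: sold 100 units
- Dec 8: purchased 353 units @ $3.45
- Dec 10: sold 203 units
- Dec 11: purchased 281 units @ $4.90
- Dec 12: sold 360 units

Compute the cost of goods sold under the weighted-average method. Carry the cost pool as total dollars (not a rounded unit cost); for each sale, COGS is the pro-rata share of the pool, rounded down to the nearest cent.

After Dec 1: 164 on hand, pool $1,312.00 (≈ $8.0000 each)
After Dec 4: 217 on hand, pool $1,667.10 (≈ $7.6825 each)
Dec 7, sell 100: 100/217 × $1,667.10 → $768.24
After Dec 8: 470 on hand, pool $2,116.71 (≈ $4.5036 each)
Dec 10, sell 203: 203/470 × $2,116.71 → $914.23
After Dec 11: 548 on hand, pool $2,579.38 (≈ $4.7069 each)
Dec 12, sell 360: 360/548 × $2,579.38 → $1,694.48
Total COGS = $768.24 + $914.23 + $1,694.48 = $3,376.95
Ending inventory (cost pool remaining) = $884.90

COGS = $3,376.95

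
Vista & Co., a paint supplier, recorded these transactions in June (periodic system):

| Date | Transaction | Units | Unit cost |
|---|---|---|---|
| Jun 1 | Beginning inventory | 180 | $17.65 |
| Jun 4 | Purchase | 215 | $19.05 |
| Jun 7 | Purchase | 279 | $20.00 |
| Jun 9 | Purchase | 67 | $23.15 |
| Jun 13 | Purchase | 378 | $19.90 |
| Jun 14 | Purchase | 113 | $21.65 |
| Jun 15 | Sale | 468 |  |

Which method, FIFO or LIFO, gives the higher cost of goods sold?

LIFO

FIFO COGS: 180 @ $17.65 + 215 @ $19.05 + 73 @ $20.00 = $8,732.75
LIFO COGS: 113 @ $21.65 + 355 @ $19.90 = $9,510.95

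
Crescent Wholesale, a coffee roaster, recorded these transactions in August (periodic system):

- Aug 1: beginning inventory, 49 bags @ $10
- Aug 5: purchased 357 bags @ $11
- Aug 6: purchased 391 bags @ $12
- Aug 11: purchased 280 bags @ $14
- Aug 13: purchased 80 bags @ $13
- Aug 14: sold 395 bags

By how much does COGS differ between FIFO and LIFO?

FIFO COGS: 49 @ $10 + 346 @ $11 = $4,296
LIFO COGS: 80 @ $13 + 280 @ $14 + 35 @ $12 = $5,380
Difference = |$4,296 − $5,380| = $1,084

$1,084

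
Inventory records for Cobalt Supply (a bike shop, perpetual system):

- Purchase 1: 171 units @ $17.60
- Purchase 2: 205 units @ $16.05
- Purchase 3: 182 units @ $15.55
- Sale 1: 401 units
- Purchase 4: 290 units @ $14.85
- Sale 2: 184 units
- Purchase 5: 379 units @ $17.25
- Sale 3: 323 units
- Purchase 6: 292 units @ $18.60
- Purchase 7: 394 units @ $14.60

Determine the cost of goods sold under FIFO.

Sale 1 (401) [FIFO — oldest first]: 171 @ $17.60 + 205 @ $16.05 + 25 @ $15.55 = $6,688.60
Sale 2 (184) [FIFO — oldest first]: 157 @ $15.55 + 27 @ $14.85 = $2,842.30
Sale 3 (323) [FIFO — oldest first]: 263 @ $14.85 + 60 @ $17.25 = $4,940.55
Total COGS = $6,688.60 + $2,842.30 + $4,940.55 = $14,471.45
Ending inventory: 319 @ $17.25 + 292 @ $18.60 + 394 @ $14.60 = $16,686.35
Check: goods available $31,157.80 = COGS $14,471.45 + ending $16,686.35

COGS = $14,471.45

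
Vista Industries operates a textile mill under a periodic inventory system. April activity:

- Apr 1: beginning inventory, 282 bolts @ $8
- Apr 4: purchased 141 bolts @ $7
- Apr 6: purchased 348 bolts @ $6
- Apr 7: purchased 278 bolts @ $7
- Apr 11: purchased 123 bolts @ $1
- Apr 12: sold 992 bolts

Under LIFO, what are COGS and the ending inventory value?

Apr 12, 992 sold [LIFO — newest first]: 123 @ $1 + 278 @ $7 + 348 @ $6 + 141 @ $7 + 102 @ $8 = $5,960
Ending inventory: 180 @ $8 = $1,440

COGS = $5,960; ending inventory = $1,440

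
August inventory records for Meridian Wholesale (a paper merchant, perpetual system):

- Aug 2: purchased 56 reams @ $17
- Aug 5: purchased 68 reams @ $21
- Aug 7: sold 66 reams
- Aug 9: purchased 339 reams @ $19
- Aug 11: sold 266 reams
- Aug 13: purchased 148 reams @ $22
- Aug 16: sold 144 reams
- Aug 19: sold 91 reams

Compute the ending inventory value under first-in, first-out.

Ending inventory = $968

Aug 7, 66 sold [FIFO — oldest first]: 56 @ $17 + 10 @ $21 = $1,162
Aug 11, 266 sold [FIFO — oldest first]: 58 @ $21 + 208 @ $19 = $5,170
Aug 16, 144 sold [FIFO — oldest first]: 131 @ $19 + 13 @ $22 = $2,775
Aug 19, 91 sold [FIFO — oldest first]: 91 @ $22 = $2,002
Total COGS = $1,162 + $5,170 + $2,775 + $2,002 = $11,109
Ending inventory: 44 @ $22 = $968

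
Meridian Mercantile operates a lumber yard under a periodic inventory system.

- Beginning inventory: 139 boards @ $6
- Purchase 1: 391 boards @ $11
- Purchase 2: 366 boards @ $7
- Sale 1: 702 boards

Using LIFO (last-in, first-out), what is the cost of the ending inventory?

Sale 1 (702) [LIFO — newest first]: 366 @ $7 + 336 @ $11 = $6,258
Ending inventory: 139 @ $6 + 55 @ $11 = $1,439
Check: goods available $7,697 = COGS $6,258 + ending $1,439

Ending inventory = $1,439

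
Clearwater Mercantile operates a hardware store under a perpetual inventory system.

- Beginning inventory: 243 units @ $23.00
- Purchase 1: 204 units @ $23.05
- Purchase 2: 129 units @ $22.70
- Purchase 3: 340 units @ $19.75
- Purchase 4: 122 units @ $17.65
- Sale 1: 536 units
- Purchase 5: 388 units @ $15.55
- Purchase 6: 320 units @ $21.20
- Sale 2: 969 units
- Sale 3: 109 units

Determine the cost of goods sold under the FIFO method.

COGS = $32,106.80

Sale 1 (536) [FIFO — oldest first]: 243 @ $23.00 + 204 @ $23.05 + 89 @ $22.70 = $12,311.50
Sale 2 (969) [FIFO — oldest first]: 40 @ $22.70 + 340 @ $19.75 + 122 @ $17.65 + 388 @ $15.55 + 79 @ $21.20 = $17,484.50
Sale 3 (109) [FIFO — oldest first]: 109 @ $21.20 = $2,310.80
Total COGS = $12,311.50 + $17,484.50 + $2,310.80 = $32,106.80
Ending inventory: 132 @ $21.20 = $2,798.40
Check: goods available $34,905.20 = COGS $32,106.80 + ending $2,798.40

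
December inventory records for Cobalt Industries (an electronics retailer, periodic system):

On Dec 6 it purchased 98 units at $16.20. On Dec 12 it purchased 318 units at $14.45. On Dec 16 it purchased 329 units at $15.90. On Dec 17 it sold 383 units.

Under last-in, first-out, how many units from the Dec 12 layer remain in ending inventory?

264

Dec 17, 383 sold [LIFO — newest first]: 329 @ $15.90 + 54 @ $14.45 = $6,011.40
Ending inventory: 98 @ $16.20 + 264 @ $14.45 = $5,402.40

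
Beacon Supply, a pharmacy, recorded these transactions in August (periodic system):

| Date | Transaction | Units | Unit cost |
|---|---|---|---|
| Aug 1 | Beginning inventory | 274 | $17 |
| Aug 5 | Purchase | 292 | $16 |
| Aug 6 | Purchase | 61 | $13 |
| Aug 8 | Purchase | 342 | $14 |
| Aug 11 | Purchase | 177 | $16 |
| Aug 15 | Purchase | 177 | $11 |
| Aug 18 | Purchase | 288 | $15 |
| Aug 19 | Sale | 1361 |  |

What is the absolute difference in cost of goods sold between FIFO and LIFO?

FIFO COGS: 274 @ $17 + 292 @ $16 + 61 @ $13 + 342 @ $14 + 177 @ $16 + 177 @ $11 + 38 @ $15 = $20,260
LIFO COGS: 288 @ $15 + 177 @ $11 + 177 @ $16 + 342 @ $14 + 61 @ $13 + 292 @ $16 + 24 @ $17 = $19,760
Difference = |$20,260 − $19,760| = $500

$500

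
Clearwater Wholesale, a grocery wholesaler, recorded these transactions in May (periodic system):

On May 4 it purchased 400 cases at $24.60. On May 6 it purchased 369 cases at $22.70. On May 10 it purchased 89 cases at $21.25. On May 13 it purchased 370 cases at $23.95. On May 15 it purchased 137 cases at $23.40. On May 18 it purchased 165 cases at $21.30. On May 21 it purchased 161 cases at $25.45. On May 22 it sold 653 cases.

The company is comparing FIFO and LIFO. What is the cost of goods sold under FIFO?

FIFO COGS: 400 @ $24.60 + 253 @ $22.70 = $15,583.10
LIFO COGS: 161 @ $25.45 + 165 @ $21.30 + 137 @ $23.40 + 190 @ $23.95 = $15,368.25

COGS = $15,583.10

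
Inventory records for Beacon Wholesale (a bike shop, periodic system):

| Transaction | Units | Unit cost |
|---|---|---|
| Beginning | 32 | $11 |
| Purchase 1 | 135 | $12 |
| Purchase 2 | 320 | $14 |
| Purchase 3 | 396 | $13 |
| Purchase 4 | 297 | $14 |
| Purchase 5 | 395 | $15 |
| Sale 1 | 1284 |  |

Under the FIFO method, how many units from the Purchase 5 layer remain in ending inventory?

291

Sale 1 (1284) [FIFO — oldest first]: 32 @ $11 + 135 @ $12 + 320 @ $14 + 396 @ $13 + 297 @ $14 + 104 @ $15 = $17,318
Ending inventory: 291 @ $15 = $4,365
Check: goods available $21,683 = COGS $17,318 + ending $4,365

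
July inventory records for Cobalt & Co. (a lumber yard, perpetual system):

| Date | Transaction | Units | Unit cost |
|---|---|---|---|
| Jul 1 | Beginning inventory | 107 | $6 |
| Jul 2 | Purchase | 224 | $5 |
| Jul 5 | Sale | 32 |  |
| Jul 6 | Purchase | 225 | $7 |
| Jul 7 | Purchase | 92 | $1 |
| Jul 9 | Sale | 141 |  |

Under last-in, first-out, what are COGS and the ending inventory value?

COGS = $595; ending inventory = $2,834

Jul 5, 32 sold [LIFO — newest first]: 32 @ $5 = $160
Jul 9, 141 sold [LIFO — newest first]: 92 @ $1 + 49 @ $7 = $435
Total COGS = $160 + $435 = $595
Ending inventory: 107 @ $6 + 192 @ $5 + 176 @ $7 = $2,834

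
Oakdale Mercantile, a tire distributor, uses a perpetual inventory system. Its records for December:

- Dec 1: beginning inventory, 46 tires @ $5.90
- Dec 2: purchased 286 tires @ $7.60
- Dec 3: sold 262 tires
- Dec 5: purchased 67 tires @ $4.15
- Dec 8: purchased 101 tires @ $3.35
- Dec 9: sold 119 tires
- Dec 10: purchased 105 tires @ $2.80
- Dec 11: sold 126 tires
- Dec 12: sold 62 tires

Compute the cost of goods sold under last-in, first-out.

Dec 3, 262 sold [LIFO — newest first]: 262 @ $7.60 = $1,991.20
Dec 9, 119 sold [LIFO — newest first]: 101 @ $3.35 + 18 @ $4.15 = $413.05
Dec 11, 126 sold [LIFO — newest first]: 105 @ $2.80 + 21 @ $4.15 = $381.15
Dec 12, 62 sold [LIFO — newest first]: 28 @ $4.15 + 24 @ $7.60 + 10 @ $5.90 = $357.60
Total COGS = $1,991.20 + $413.05 + $381.15 + $357.60 = $3,143.00
Ending inventory: 36 @ $5.90 = $212.40

COGS = $3,143.00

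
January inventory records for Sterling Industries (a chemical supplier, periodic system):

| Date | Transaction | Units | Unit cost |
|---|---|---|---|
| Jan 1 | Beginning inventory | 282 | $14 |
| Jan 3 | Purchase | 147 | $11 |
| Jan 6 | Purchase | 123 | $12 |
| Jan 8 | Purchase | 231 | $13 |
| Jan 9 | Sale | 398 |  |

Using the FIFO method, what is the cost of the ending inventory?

Ending inventory = $4,820

Jan 9, 398 sold [FIFO — oldest first]: 282 @ $14 + 116 @ $11 = $5,224
Ending inventory: 31 @ $11 + 123 @ $12 + 231 @ $13 = $4,820
Check: goods available $10,044 = COGS $5,224 + ending $4,820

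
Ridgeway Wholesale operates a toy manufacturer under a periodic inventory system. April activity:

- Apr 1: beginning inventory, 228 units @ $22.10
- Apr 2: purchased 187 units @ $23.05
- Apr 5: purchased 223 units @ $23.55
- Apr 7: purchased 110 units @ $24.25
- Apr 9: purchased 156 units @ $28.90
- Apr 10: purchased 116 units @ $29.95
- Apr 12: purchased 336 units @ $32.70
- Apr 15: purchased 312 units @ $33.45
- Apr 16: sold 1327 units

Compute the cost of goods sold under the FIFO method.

COGS = $35,289.80

Apr 16, 1327 sold [FIFO — oldest first]: 228 @ $22.10 + 187 @ $23.05 + 223 @ $23.55 + 110 @ $24.25 + 156 @ $28.90 + 116 @ $29.95 + 307 @ $32.70 = $35,289.80
Ending inventory: 29 @ $32.70 + 312 @ $33.45 = $11,384.70
Check: goods available $46,674.50 = COGS $35,289.80 + ending $11,384.70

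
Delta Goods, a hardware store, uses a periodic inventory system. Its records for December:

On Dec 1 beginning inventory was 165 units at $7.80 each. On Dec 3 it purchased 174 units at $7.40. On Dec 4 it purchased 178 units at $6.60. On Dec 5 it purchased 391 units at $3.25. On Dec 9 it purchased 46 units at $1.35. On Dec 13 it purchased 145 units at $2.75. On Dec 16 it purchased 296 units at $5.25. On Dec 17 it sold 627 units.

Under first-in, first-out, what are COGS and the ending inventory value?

COGS = $4,106.90; ending inventory = $2,928.10

Dec 17, 627 sold [FIFO — oldest first]: 165 @ $7.80 + 174 @ $7.40 + 178 @ $6.60 + 110 @ $3.25 = $4,106.90
Ending inventory: 281 @ $3.25 + 46 @ $1.35 + 145 @ $2.75 + 296 @ $5.25 = $2,928.10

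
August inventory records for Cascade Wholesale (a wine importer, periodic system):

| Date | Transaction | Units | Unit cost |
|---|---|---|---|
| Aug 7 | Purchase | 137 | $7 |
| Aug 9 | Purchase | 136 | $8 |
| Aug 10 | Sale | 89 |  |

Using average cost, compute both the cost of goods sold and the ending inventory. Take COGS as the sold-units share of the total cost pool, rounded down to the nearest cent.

COGS = $667.33; ending inventory = $1,379.67

Aug 10, sell 89: 89/273 × $2,047.00 → $667.33
Ending inventory (cost pool remaining) = $1,379.67
Check: goods available $2,047.00 = COGS $667.33 + ending $1,379.67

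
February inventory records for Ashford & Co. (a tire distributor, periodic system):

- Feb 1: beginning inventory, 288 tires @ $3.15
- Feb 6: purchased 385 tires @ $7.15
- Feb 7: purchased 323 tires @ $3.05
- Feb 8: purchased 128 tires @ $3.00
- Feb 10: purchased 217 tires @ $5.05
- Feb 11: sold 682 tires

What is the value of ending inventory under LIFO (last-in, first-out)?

Feb 11, 682 sold [LIFO — newest first]: 217 @ $5.05 + 128 @ $3.00 + 323 @ $3.05 + 14 @ $7.15 = $2,565.10
Ending inventory: 288 @ $3.15 + 371 @ $7.15 = $3,559.85
Check: goods available $6,124.95 = COGS $2,565.10 + ending $3,559.85

Ending inventory = $3,559.85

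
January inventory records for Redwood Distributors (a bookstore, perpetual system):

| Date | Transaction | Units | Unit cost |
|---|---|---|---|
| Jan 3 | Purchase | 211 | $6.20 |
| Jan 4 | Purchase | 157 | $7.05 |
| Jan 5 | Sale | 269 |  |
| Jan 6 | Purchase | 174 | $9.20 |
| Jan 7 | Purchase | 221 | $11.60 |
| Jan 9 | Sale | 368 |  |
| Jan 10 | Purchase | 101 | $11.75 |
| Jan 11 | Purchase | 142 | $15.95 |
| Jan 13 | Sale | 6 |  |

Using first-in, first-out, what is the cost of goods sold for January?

Jan 5, 269 sold [FIFO — oldest first]: 211 @ $6.20 + 58 @ $7.05 = $1,717.10
Jan 9, 368 sold [FIFO — oldest first]: 99 @ $7.05 + 174 @ $9.20 + 95 @ $11.60 = $3,400.75
Jan 13, 6 sold [FIFO — oldest first]: 6 @ $11.60 = $69.60
Total COGS = $1,717.10 + $3,400.75 + $69.60 = $5,187.45
Ending inventory: 120 @ $11.60 + 101 @ $11.75 + 142 @ $15.95 = $4,843.65

COGS = $5,187.45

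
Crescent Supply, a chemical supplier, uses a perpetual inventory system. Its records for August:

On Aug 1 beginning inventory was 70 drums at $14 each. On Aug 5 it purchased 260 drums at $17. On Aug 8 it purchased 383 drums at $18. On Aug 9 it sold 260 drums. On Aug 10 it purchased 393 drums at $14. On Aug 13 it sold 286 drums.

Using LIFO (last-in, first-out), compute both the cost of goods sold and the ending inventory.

Aug 9, 260 sold [LIFO — newest first]: 260 @ $18 = $4,680
Aug 13, 286 sold [LIFO — newest first]: 286 @ $14 = $4,004
Total COGS = $4,680 + $4,004 = $8,684
Ending inventory: 70 @ $14 + 260 @ $17 + 123 @ $18 + 107 @ $14 = $9,112

COGS = $8,684; ending inventory = $9,112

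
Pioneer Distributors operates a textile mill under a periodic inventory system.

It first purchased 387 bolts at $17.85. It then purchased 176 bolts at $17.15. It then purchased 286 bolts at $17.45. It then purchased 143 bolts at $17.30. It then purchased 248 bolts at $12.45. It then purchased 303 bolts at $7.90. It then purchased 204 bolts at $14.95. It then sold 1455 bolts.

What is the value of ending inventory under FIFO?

Sale 1 (1455) [FIFO — oldest first]: 387 @ $17.85 + 176 @ $17.15 + 286 @ $17.45 + 143 @ $17.30 + 248 @ $12.45 + 215 @ $7.90 = $22,177.05
Ending inventory: 88 @ $7.90 + 204 @ $14.95 = $3,745.00
Check: goods available $25,922.05 = COGS $22,177.05 + ending $3,745.00

Ending inventory = $3,745.00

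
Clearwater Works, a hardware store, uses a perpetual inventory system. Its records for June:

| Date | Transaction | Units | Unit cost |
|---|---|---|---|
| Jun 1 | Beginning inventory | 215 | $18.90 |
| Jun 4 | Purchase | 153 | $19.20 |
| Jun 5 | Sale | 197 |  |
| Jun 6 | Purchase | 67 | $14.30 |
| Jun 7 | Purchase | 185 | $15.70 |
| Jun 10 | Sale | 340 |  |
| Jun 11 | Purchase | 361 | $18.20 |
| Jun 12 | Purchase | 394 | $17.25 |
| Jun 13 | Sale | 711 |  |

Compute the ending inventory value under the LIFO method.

Ending inventory = $2,369.50

Jun 5, 197 sold [LIFO — newest first]: 153 @ $19.20 + 44 @ $18.90 = $3,769.20
Jun 10, 340 sold [LIFO — newest first]: 185 @ $15.70 + 67 @ $14.30 + 88 @ $18.90 = $5,525.80
Jun 13, 711 sold [LIFO — newest first]: 394 @ $17.25 + 317 @ $18.20 = $12,565.90
Total COGS = $3,769.20 + $5,525.80 + $12,565.90 = $21,860.90
Ending inventory: 83 @ $18.90 + 44 @ $18.20 = $2,369.50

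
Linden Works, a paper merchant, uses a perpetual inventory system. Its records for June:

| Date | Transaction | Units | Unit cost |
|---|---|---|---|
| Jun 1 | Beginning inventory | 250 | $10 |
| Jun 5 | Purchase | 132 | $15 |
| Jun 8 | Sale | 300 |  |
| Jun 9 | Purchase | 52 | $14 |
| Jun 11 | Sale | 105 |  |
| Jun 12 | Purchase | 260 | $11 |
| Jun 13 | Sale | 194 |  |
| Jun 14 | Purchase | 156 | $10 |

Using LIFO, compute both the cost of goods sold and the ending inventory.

COGS = $7,052; ending inventory = $2,576

Jun 8, 300 sold [LIFO — newest first]: 132 @ $15 + 168 @ $10 = $3,660
Jun 11, 105 sold [LIFO — newest first]: 52 @ $14 + 53 @ $10 = $1,258
Jun 13, 194 sold [LIFO — newest first]: 194 @ $11 = $2,134
Total COGS = $3,660 + $1,258 + $2,134 = $7,052
Ending inventory: 29 @ $10 + 66 @ $11 + 156 @ $10 = $2,576
Check: goods available $9,628 = COGS $7,052 + ending $2,576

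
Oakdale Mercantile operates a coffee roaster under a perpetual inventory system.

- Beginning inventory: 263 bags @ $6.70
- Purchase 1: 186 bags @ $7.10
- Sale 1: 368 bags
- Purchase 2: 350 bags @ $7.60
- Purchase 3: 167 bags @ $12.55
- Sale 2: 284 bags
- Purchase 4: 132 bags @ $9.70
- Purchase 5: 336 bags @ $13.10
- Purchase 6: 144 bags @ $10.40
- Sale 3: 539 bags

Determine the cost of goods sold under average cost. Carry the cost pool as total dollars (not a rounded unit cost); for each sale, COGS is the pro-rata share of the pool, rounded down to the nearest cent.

COGS = $10,851.90

After Beginning: 263 on hand, pool $1,762.10 (≈ $6.7000 each)
After Purchase 1: 449 on hand, pool $3,082.70 (≈ $6.8657 each)
Sale 1, sell 368: 368/449 × $3,082.70 → $2,526.57
After Purchase 2: 431 on hand, pool $3,216.13 (≈ $7.4620 each)
After Purchase 3: 598 on hand, pool $5,311.98 (≈ $8.8829 each)
Sale 2, sell 284: 284/598 × $5,311.98 → $2,522.74
After Purchase 4: 446 on hand, pool $4,069.64 (≈ $9.1248 each)
After Purchase 5: 782 on hand, pool $8,471.24 (≈ $10.8328 each)
After Purchase 6: 926 on hand, pool $9,968.84 (≈ $10.7655 each)
Sale 3, sell 539: 539/926 × $9,968.84 → $5,802.59
Total COGS = $2,526.57 + $2,522.74 + $5,802.59 = $10,851.90
Ending inventory (cost pool remaining) = $4,166.25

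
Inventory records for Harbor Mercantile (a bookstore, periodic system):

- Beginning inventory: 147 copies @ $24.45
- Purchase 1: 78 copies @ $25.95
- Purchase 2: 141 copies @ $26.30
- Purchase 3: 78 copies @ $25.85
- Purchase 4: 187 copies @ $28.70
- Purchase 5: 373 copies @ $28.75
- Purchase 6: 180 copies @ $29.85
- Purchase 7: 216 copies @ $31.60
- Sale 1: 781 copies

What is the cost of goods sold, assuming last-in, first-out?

COGS = $23,266.75

Sale 1 (781) [LIFO — newest first]: 216 @ $31.60 + 180 @ $29.85 + 373 @ $28.75 + 12 @ $28.70 = $23,266.75
Ending inventory: 147 @ $24.45 + 78 @ $25.95 + 141 @ $26.30 + 78 @ $25.85 + 175 @ $28.70 = $16,365.35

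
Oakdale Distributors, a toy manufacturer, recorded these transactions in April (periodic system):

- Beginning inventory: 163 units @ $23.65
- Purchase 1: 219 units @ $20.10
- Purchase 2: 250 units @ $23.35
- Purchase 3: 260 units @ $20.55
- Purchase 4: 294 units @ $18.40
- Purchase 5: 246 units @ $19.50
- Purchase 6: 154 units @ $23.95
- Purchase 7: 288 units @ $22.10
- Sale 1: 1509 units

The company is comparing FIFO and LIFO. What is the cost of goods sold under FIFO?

FIFO COGS: 163 @ $23.65 + 219 @ $20.10 + 250 @ $23.35 + 260 @ $20.55 + 294 @ $18.40 + 246 @ $19.50 + 77 @ $23.95 = $31,488.10
LIFO COGS: 288 @ $22.10 + 154 @ $23.95 + 246 @ $19.50 + 294 @ $18.40 + 260 @ $20.55 + 250 @ $23.35 + 17 @ $20.10 = $31,781.90

COGS = $31,488.10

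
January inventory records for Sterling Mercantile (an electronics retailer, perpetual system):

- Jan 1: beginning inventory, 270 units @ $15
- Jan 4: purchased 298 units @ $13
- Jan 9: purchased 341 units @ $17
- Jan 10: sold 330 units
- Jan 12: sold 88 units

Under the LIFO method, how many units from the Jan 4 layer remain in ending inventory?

Jan 10, 330 sold [LIFO — newest first]: 330 @ $17 = $5,610
Jan 12, 88 sold [LIFO — newest first]: 11 @ $17 + 77 @ $13 = $1,188
Total COGS = $5,610 + $1,188 = $6,798
Ending inventory: 270 @ $15 + 221 @ $13 = $6,923
Check: goods available $13,721 = COGS $6,798 + ending $6,923

221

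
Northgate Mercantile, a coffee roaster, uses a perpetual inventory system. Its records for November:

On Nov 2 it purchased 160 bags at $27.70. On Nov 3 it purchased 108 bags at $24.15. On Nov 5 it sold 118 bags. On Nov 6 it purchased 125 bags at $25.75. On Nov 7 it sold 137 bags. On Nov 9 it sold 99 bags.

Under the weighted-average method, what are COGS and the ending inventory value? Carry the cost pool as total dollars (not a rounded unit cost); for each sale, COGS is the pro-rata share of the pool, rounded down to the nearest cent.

After Nov 2: 160 on hand, pool $4,432.00 (≈ $27.7000 each)
After Nov 3: 268 on hand, pool $7,040.20 (≈ $26.2694 each)
Nov 5, sell 118: 118/268 × $7,040.20 → $3,099.78
After Nov 6: 275 on hand, pool $7,159.17 (≈ $26.0333 each)
Nov 7, sell 137: 137/275 × $7,159.17 → $3,566.56
Nov 9, sell 99: 99/138 × $3,592.61 → $2,577.30
Total COGS = $3,099.78 + $3,566.56 + $2,577.30 = $9,243.64
Ending inventory (cost pool remaining) = $1,015.31

COGS = $9,243.64; ending inventory = $1,015.31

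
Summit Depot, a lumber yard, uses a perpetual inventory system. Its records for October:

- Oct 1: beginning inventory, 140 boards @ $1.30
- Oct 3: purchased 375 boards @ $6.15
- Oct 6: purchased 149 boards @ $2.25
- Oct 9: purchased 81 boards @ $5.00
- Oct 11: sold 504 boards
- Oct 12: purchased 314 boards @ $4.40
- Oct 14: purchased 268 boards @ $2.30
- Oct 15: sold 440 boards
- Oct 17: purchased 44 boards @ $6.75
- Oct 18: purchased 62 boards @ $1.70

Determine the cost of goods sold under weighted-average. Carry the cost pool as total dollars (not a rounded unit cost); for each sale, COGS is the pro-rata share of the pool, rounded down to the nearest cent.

After Oct 1: 140 on hand, pool $182.00 (≈ $1.3000 each)
After Oct 3: 515 on hand, pool $2,488.25 (≈ $4.8316 each)
After Oct 6: 664 on hand, pool $2,823.50 (≈ $4.2523 each)
After Oct 9: 745 on hand, pool $3,228.50 (≈ $4.3336 each)
Oct 11, sell 504: 504/745 × $3,228.50 → $2,184.11
After Oct 12: 555 on hand, pool $2,425.99 (≈ $4.3712 each)
After Oct 14: 823 on hand, pool $3,042.39 (≈ $3.6967 each)
Oct 15, sell 440: 440/823 × $3,042.39 → $1,626.55
After Oct 17: 427 on hand, pool $1,712.84 (≈ $4.0113 each)
After Oct 18: 489 on hand, pool $1,818.24 (≈ $3.7183 each)
Total COGS = $2,184.11 + $1,626.55 = $3,810.66
Ending inventory (cost pool remaining) = $1,818.24

COGS = $3,810.66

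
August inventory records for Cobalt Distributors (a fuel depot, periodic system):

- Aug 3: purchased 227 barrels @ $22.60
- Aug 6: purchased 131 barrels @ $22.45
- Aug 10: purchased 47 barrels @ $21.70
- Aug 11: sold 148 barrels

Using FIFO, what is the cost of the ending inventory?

Aug 11, 148 sold [FIFO — oldest first]: 148 @ $22.60 = $3,344.80
Ending inventory: 79 @ $22.60 + 131 @ $22.45 + 47 @ $21.70 = $5,746.25
Check: goods available $9,091.05 = COGS $3,344.80 + ending $5,746.25

Ending inventory = $5,746.25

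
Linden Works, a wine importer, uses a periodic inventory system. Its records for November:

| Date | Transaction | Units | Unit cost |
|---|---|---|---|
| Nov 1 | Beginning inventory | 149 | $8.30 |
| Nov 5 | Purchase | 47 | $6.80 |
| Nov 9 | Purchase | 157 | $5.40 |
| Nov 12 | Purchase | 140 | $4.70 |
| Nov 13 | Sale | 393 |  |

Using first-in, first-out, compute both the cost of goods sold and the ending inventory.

Nov 13, 393 sold [FIFO — oldest first]: 149 @ $8.30 + 47 @ $6.80 + 157 @ $5.40 + 40 @ $4.70 = $2,592.10
Ending inventory: 100 @ $4.70 = $470.00
Check: goods available $3,062.10 = COGS $2,592.10 + ending $470.00

COGS = $2,592.10; ending inventory = $470.00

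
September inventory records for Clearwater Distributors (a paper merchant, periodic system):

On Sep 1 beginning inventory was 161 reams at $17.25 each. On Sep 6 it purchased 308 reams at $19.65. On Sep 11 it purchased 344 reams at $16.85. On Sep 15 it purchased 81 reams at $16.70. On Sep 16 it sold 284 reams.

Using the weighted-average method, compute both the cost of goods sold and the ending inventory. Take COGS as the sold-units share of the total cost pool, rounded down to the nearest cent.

Sep 16, sell 284: 284/894 × $15,978.55 → $5,075.95
Ending inventory (cost pool remaining) = $10,902.60
Check: goods available $15,978.55 = COGS $5,075.95 + ending $10,902.60

COGS = $5,075.95; ending inventory = $10,902.60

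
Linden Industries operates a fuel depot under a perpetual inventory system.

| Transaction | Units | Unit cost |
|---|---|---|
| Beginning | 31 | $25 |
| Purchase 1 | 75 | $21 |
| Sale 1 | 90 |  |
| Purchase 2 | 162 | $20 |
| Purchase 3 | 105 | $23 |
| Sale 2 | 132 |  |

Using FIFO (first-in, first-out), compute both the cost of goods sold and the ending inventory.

COGS = $4,670; ending inventory = $3,335

Sale 1 (90) [FIFO — oldest first]: 31 @ $25 + 59 @ $21 = $2,014
Sale 2 (132) [FIFO — oldest first]: 16 @ $21 + 116 @ $20 = $2,656
Total COGS = $2,014 + $2,656 = $4,670
Ending inventory: 46 @ $20 + 105 @ $23 = $3,335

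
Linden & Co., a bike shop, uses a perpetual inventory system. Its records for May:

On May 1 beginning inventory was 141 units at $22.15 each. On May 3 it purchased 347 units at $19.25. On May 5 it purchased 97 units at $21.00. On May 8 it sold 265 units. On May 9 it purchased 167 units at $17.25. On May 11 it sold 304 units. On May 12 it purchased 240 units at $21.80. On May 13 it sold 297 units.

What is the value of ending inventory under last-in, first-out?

May 8, 265 sold [LIFO — newest first]: 97 @ $21.00 + 168 @ $19.25 = $5,271.00
May 11, 304 sold [LIFO — newest first]: 167 @ $17.25 + 137 @ $19.25 = $5,518.00
May 13, 297 sold [LIFO — newest first]: 240 @ $21.80 + 42 @ $19.25 + 15 @ $22.15 = $6,372.75
Total COGS = $5,271.00 + $5,518.00 + $6,372.75 = $17,161.75
Ending inventory: 126 @ $22.15 = $2,790.90

Ending inventory = $2,790.90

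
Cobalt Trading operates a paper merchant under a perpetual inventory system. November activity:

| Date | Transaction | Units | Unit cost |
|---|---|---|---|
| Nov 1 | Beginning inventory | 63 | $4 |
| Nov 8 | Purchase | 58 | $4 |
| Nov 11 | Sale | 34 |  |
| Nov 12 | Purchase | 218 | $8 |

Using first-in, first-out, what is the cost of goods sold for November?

Nov 11, 34 sold [FIFO — oldest first]: 34 @ $4 = $136
Ending inventory: 29 @ $4 + 58 @ $4 + 218 @ $8 = $2,092

COGS = $136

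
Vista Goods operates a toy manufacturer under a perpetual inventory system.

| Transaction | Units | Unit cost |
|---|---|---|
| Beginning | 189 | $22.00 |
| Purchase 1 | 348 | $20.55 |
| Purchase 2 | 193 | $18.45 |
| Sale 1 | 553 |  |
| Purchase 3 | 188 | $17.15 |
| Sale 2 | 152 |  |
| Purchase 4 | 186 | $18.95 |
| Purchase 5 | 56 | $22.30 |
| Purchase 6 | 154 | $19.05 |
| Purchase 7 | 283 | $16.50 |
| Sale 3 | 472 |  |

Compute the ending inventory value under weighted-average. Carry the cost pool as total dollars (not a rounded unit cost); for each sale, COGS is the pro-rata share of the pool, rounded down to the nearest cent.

After Beginning: 189 on hand, pool $4,158.00 (≈ $22.0000 each)
After Purchase 1: 537 on hand, pool $11,309.40 (≈ $21.0603 each)
After Purchase 2: 730 on hand, pool $14,870.25 (≈ $20.3702 each)
Sale 1, sell 553: 553/730 × $14,870.25 → $11,264.72
After Purchase 3: 365 on hand, pool $6,829.73 (≈ $18.7116 each)
Sale 2, sell 152: 152/365 × $6,829.73 → $2,844.16
After Purchase 4: 399 on hand, pool $7,510.27 (≈ $18.8227 each)
After Purchase 5: 455 on hand, pool $8,759.07 (≈ $19.2507 each)
After Purchase 6: 609 on hand, pool $11,692.77 (≈ $19.2000 each)
After Purchase 7: 892 on hand, pool $16,362.27 (≈ $18.3434 each)
Sale 3, sell 472: 472/892 × $16,362.27 → $8,658.06
Total COGS = $11,264.72 + $2,844.16 + $8,658.06 = $22,766.94
Ending inventory (cost pool remaining) = $7,704.21

Ending inventory = $7,704.21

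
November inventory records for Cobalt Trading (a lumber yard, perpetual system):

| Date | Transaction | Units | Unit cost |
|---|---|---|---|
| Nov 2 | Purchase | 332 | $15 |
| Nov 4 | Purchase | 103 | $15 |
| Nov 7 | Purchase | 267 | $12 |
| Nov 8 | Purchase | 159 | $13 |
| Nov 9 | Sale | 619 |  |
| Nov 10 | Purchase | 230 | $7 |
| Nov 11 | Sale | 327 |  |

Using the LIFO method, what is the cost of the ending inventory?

Ending inventory = $2,175

Nov 9, 619 sold [LIFO — newest first]: 159 @ $13 + 267 @ $12 + 103 @ $15 + 90 @ $15 = $8,166
Nov 11, 327 sold [LIFO — newest first]: 230 @ $7 + 97 @ $15 = $3,065
Total COGS = $8,166 + $3,065 = $11,231
Ending inventory: 145 @ $15 = $2,175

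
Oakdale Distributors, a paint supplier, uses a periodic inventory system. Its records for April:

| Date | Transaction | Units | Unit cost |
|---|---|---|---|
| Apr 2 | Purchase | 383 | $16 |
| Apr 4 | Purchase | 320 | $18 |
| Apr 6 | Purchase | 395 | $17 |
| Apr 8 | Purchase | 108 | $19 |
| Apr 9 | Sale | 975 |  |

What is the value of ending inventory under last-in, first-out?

Apr 9, 975 sold [LIFO — newest first]: 108 @ $19 + 395 @ $17 + 320 @ $18 + 152 @ $16 = $16,959
Ending inventory: 231 @ $16 = $3,696

Ending inventory = $3,696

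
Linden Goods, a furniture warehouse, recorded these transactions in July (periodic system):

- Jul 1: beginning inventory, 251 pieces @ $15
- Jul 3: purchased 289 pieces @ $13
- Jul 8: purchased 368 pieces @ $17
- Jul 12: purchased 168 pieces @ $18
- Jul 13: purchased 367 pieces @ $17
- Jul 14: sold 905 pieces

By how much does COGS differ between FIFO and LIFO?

FIFO COGS: 251 @ $15 + 289 @ $13 + 365 @ $17 = $13,727
LIFO COGS: 367 @ $17 + 168 @ $18 + 368 @ $17 + 2 @ $13 = $15,545
Difference = |$13,727 − $15,545| = $1,818

$1,818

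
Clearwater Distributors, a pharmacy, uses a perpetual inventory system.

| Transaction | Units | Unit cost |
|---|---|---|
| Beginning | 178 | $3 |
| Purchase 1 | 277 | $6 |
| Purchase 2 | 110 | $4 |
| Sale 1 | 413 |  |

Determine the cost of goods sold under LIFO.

COGS = $2,180

Sale 1 (413) [LIFO — newest first]: 110 @ $4 + 277 @ $6 + 26 @ $3 = $2,180
Ending inventory: 152 @ $3 = $456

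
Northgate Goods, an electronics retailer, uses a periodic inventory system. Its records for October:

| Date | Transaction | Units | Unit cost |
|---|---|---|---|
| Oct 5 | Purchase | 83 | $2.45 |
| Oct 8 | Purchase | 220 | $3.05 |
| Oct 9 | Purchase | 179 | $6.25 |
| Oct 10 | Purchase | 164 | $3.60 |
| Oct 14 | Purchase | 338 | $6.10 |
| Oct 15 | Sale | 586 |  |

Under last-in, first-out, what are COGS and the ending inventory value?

Oct 15, 586 sold [LIFO — newest first]: 338 @ $6.10 + 164 @ $3.60 + 84 @ $6.25 = $3,177.20
Ending inventory: 83 @ $2.45 + 220 @ $3.05 + 95 @ $6.25 = $1,468.10
Check: goods available $4,645.30 = COGS $3,177.20 + ending $1,468.10

COGS = $3,177.20; ending inventory = $1,468.10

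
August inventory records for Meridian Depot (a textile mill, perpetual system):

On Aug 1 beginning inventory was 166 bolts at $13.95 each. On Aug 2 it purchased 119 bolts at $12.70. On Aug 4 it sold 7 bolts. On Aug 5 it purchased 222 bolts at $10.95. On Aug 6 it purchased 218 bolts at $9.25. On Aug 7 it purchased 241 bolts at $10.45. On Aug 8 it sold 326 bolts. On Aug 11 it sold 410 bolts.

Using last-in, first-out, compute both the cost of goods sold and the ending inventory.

Aug 4, 7 sold [LIFO — newest first]: 7 @ $12.70 = $88.90
Aug 8, 326 sold [LIFO — newest first]: 241 @ $10.45 + 85 @ $9.25 = $3,304.70
Aug 11, 410 sold [LIFO — newest first]: 133 @ $9.25 + 222 @ $10.95 + 55 @ $12.70 = $4,359.65
Total COGS = $88.90 + $3,304.70 + $4,359.65 = $7,753.25
Ending inventory: 166 @ $13.95 + 57 @ $12.70 = $3,039.60
Check: goods available $10,792.85 = COGS $7,753.25 + ending $3,039.60

COGS = $7,753.25; ending inventory = $3,039.60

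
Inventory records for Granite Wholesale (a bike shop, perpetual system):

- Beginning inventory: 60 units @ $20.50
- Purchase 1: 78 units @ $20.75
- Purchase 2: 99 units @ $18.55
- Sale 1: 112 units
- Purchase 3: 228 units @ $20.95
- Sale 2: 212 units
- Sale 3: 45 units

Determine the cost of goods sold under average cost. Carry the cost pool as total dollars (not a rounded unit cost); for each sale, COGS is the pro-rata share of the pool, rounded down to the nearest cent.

COGS = $7,490.53

After Beginning: 60 on hand, pool $1,230.00 (≈ $20.5000 each)
After Purchase 1: 138 on hand, pool $2,848.50 (≈ $20.6413 each)
After Purchase 2: 237 on hand, pool $4,684.95 (≈ $19.7677 each)
Sale 1, sell 112: 112/237 × $4,684.95 → $2,213.98
After Purchase 3: 353 on hand, pool $7,247.57 (≈ $20.5314 each)
Sale 2, sell 212: 212/353 × $7,247.57 → $4,352.64
Sale 3, sell 45: 45/141 × $2,894.93 → $923.91
Total COGS = $2,213.98 + $4,352.64 + $923.91 = $7,490.53
Ending inventory (cost pool remaining) = $1,971.02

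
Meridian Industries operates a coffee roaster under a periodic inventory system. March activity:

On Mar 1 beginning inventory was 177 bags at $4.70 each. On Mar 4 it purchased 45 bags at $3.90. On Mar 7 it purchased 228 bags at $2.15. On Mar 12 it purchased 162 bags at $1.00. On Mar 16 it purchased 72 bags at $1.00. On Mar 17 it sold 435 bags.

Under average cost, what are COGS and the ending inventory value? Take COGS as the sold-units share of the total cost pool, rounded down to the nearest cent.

COGS = $1,101.23; ending inventory = $630.37

Mar 17, sell 435: 435/684 × $1,731.60 → $1,101.23
Ending inventory (cost pool remaining) = $630.37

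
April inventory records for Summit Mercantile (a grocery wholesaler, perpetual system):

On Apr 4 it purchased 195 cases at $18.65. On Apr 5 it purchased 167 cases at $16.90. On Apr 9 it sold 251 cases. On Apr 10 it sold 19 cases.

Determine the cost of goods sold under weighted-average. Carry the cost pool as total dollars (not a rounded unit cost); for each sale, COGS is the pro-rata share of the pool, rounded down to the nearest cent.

COGS = $4,817.52

After Apr 4: 195 on hand, pool $3,636.75 (≈ $18.6500 each)
After Apr 5: 362 on hand, pool $6,459.05 (≈ $17.8427 each)
Apr 9, sell 251: 251/362 × $6,459.05 → $4,478.51
Apr 10, sell 19: 19/111 × $1,980.54 → $339.01
Total COGS = $4,478.51 + $339.01 = $4,817.52
Ending inventory (cost pool remaining) = $1,641.53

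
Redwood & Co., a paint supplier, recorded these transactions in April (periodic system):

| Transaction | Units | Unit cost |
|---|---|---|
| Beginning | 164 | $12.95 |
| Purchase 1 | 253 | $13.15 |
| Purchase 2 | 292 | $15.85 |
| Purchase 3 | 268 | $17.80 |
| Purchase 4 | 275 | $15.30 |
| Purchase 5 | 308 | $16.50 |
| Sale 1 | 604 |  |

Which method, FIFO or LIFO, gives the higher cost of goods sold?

LIFO

FIFO COGS: 164 @ $12.95 + 253 @ $13.15 + 187 @ $15.85 = $8,414.70
LIFO COGS: 308 @ $16.50 + 275 @ $15.30 + 21 @ $17.80 = $9,663.30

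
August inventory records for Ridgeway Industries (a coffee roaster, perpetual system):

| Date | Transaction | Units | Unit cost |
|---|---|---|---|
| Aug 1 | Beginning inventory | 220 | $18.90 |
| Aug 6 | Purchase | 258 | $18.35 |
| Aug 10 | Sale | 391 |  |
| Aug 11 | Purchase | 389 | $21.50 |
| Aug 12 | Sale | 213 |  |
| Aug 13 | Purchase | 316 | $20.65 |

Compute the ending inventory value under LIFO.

Aug 10, 391 sold [LIFO — newest first]: 258 @ $18.35 + 133 @ $18.90 = $7,248.00
Aug 12, 213 sold [LIFO — newest first]: 213 @ $21.50 = $4,579.50
Total COGS = $7,248.00 + $4,579.50 = $11,827.50
Ending inventory: 87 @ $18.90 + 176 @ $21.50 + 316 @ $20.65 = $11,953.70

Ending inventory = $11,953.70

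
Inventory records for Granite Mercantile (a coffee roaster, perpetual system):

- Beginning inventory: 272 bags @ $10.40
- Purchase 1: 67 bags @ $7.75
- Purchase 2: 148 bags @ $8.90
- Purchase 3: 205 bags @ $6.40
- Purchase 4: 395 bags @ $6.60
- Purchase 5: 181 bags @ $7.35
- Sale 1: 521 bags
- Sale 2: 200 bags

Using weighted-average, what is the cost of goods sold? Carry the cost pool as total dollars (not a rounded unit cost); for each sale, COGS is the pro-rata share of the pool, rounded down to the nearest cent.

COGS = $5,637.55

After Beginning: 272 on hand, pool $2,828.80 (≈ $10.4000 each)
After Purchase 1: 339 on hand, pool $3,348.05 (≈ $9.8763 each)
After Purchase 2: 487 on hand, pool $4,665.25 (≈ $9.5796 each)
After Purchase 3: 692 on hand, pool $5,977.25 (≈ $8.6376 each)
After Purchase 4: 1087 on hand, pool $8,584.25 (≈ $7.8972 each)
After Purchase 5: 1268 on hand, pool $9,914.60 (≈ $7.8191 each)
Sale 1, sell 521: 521/1268 × $9,914.60 → $4,073.74
Sale 2, sell 200: 200/747 × $5,840.86 → $1,563.81
Total COGS = $4,073.74 + $1,563.81 = $5,637.55
Ending inventory (cost pool remaining) = $4,277.05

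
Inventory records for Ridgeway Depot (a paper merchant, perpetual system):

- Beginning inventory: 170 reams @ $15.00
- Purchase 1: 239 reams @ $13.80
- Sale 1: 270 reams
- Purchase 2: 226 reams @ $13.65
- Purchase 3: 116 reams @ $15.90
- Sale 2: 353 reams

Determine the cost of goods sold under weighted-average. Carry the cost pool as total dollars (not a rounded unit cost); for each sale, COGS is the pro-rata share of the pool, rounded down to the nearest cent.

After Beginning: 170 on hand, pool $2,550.00 (≈ $15.0000 each)
After Purchase 1: 409 on hand, pool $5,848.20 (≈ $14.2988 each)
Sale 1, sell 270: 270/409 × $5,848.20 → $3,860.66
After Purchase 2: 365 on hand, pool $5,072.44 (≈ $13.8971 each)
After Purchase 3: 481 on hand, pool $6,916.84 (≈ $14.3801 each)
Sale 2, sell 353: 353/481 × $6,916.84 → $5,076.18
Total COGS = $3,860.66 + $5,076.18 = $8,936.84
Ending inventory (cost pool remaining) = $1,840.66

COGS = $8,936.84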